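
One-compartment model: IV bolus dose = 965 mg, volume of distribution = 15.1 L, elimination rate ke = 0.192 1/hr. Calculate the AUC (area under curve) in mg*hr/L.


C0 = Dose/Vd = 965/15.1 = 63.9073 mg/L
AUC = C0/ke = 63.9073/0.192
AUC = 332.9 mg*hr/L


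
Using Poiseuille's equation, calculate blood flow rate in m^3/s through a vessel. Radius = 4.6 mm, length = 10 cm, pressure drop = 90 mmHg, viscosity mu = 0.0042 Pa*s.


Q = pi*r^4*dP / (8*mu*L)
r = 0.0046 m, L = 0.1 m
dP = 90 mmHg = 11998.98 Pa
Q = 0.005023 m^3/s


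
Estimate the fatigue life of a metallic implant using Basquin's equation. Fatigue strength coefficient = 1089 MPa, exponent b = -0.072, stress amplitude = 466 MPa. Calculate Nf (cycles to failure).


sigma_a = sigma_f' * (2Nf)^b
2Nf = (sigma_a/sigma_f')^(1/b)
2Nf = (466/1089)^(1/-0.072)
2Nf = 131833.95
Nf = 6.592e+04


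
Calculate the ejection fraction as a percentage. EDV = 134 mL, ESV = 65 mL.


SV = EDV - ESV = 134 - 65 = 69 mL
EF = SV/EDV * 100 = 69/134 * 100
EF = 51.49%


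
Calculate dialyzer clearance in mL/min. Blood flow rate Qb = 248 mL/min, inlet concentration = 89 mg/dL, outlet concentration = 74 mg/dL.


K = Qb * (Cb_in - Cb_out) / Cb_in
K = 248 * (89 - 74) / 89
K = 41.8 mL/min


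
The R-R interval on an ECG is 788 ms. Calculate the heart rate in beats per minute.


HR = 60 / RR_interval(s)
RR = 788 ms = 0.788 s
HR = 60 / 0.788 = 76.14 bpm


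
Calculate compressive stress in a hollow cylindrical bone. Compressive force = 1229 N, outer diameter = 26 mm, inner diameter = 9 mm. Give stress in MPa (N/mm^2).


A = pi*(r_o^2 - r_i^2)
r_o = 13 mm, r_i = 4.5 mm
A = 467.312 mm^2
sigma = F/A = 1229 / 467.312
sigma = 2.63 MPa


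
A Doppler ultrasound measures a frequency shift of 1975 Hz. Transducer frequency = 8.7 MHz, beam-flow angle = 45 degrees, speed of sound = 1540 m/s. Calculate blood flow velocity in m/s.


v = fd * c / (2 * f0 * cos(theta))
v = 1975 * 1540 / (2 * 8.7000e+06 * cos(45))
v = 0.2472 m/s


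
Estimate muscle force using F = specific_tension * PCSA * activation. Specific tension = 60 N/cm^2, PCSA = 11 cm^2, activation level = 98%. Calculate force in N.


F = sigma * PCSA * activation
F = 60 * 11 * 0.98
F = 646.8 N


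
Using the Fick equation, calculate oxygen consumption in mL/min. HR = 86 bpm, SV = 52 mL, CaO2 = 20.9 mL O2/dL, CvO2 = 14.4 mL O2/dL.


CO = HR*SV = 86*52/1000 = 4.472 L/min
a-v O2 diff = 20.9 - 14.4 = 6.5 mL/dL
VO2 = CO * (CaO2-CvO2) * 10 dL/L
VO2 = 4.472 * 6.5 * 10
VO2 = 290.7 mL/min


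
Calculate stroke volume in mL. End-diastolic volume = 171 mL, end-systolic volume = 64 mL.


SV = EDV - ESV
SV = 171 - 64
SV = 107 mL


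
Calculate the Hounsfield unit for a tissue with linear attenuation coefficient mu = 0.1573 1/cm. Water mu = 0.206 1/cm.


HU = ((mu_tissue - mu_water) / mu_water) * 1000
HU = ((0.1573 - 0.206) / 0.206) * 1000
HU = -236.4


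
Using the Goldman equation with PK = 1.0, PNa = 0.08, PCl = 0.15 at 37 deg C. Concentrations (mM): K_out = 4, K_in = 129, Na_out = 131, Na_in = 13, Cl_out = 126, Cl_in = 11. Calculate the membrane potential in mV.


Vm = (RT/F)*ln((PK*Ko + PNa*Nao + PCl*Cli)/(PK*Ki + PNa*Nai + PCl*Clo))
Numer = 16.13, Denom = 148.94
Vm = -59.41 mV


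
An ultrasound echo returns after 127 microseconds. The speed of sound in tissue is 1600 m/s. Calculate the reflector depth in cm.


depth = c * t / 2
t = 127 us = 1.2700e-04 s
depth = 1600 * 1.2700e-04 / 2
depth = 0.1016 m = 10.16 cm


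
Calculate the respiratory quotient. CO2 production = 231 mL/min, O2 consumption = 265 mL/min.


RQ = VCO2 / VO2
RQ = 231 / 265
RQ = 0.8717


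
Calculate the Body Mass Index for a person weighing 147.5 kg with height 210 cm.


BMI = weight / height^2
height = 210 cm = 2.1 m
BMI = 147.5 / 2.1^2
BMI = 33.45 kg/m^2


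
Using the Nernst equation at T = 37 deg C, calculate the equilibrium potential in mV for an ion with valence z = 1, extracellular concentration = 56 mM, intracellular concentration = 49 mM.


E = (RT/(zF)) * ln(C_out/C_in)
T = 37 + 273.15 = 310.15 K
E = (8.314 * 310.15 / (1 * 96485)) * ln(56/49)
E = 3.569 mV


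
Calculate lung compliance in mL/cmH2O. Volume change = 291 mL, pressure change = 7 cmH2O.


C = dV / dP
C = 291 / 7
C = 41.57 mL/cmH2O


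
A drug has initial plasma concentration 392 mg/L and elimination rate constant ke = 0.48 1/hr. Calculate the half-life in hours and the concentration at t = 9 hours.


t_half = ln(2) / ke = 0.693147 / 0.48 = 1.444 hr
C(t) = C0 * exp(-ke*t) = 392 * exp(-0.48*9)
C(9) = 5.214 mg/L


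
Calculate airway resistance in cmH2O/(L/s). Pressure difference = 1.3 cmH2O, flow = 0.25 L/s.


R = dP / flow
R = 1.3 / 0.25
R = 5.2 cmH2O/(L/s)


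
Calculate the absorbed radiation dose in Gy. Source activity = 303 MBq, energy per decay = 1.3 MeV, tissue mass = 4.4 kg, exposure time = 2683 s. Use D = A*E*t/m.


A = 303 MBq = 3.0300e+08 Bq
E = 1.3 MeV = 2.0826e-13 J
D = A*E*t/m = 3.0300e+08*2.0826e-13*2683/4.4
D = 0.03848 Gy


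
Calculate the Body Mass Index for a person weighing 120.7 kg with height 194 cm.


BMI = weight / height^2
height = 194 cm = 1.94 m
BMI = 120.7 / 1.94^2
BMI = 32.07 kg/m^2


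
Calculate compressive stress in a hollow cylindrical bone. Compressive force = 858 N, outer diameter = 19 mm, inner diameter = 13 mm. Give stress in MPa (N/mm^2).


A = pi*(r_o^2 - r_i^2)
r_o = 9.5 mm, r_i = 6.5 mm
A = 150.796 mm^2
sigma = F/A = 858 / 150.796
sigma = 5.69 MPa


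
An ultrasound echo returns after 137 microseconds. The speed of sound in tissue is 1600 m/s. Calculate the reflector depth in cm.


depth = c * t / 2
t = 137 us = 1.3700e-04 s
depth = 1600 * 1.3700e-04 / 2
depth = 0.1096 m = 10.96 cm


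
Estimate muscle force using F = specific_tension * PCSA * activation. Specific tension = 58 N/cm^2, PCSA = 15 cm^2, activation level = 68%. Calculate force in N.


F = sigma * PCSA * activation
F = 58 * 15 * 0.68
F = 591.6 N


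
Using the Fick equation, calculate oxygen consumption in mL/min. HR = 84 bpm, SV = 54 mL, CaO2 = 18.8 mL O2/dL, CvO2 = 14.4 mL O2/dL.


CO = HR*SV = 84*54/1000 = 4.536 L/min
a-v O2 diff = 18.8 - 14.4 = 4.4 mL/dL
VO2 = CO * (CaO2-CvO2) * 10 dL/L
VO2 = 4.536 * 4.4 * 10
VO2 = 199.6 mL/min


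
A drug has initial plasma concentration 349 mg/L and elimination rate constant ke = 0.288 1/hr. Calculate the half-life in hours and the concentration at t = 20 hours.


t_half = ln(2) / ke = 0.693147 / 0.288 = 2.407 hr
C(t) = C0 * exp(-ke*t) = 349 * exp(-0.288*20)
C(20) = 1.1 mg/L


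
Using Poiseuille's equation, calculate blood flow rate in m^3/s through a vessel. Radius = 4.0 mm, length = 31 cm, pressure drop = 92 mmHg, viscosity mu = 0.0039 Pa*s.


Q = pi*r^4*dP / (8*mu*L)
r = 0.004 m, L = 0.31 m
dP = 92 mmHg = 12265.624 Pa
Q = 0.00102 m^3/s


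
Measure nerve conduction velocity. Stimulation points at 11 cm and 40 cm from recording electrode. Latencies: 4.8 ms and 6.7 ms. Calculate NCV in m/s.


Distance = (40 - 11) / 100 = 0.29 m
dt = (6.7 - 4.8) / 1000 = 0.0019 s
NCV = dist / dt = 152.6 m/s


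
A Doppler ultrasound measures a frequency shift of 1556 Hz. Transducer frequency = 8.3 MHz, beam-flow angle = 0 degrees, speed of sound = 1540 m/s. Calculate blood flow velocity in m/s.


v = fd * c / (2 * f0 * cos(theta))
v = 1556 * 1540 / (2 * 8.3000e+06 * cos(0))
v = 0.1444 m/s


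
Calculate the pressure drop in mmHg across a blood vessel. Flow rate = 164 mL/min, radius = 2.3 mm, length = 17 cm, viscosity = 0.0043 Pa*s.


dP = 8*mu*L*Q / (pi*r^4)
Q = 164 mL/min = 2.73333e-06 m^3/s
dP = 181.819 Pa = 181.819 / 133.322 mmHg = 1.364 mmHg


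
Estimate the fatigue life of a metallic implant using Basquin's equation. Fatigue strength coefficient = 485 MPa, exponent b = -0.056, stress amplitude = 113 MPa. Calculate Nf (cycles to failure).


sigma_a = sigma_f' * (2Nf)^b
2Nf = (sigma_a/sigma_f')^(1/b)
2Nf = (113/485)^(1/-0.056)
2Nf = 1.9840785e+11
Nf = 9.9204e+10


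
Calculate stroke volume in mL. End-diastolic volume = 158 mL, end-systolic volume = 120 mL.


SV = EDV - ESV
SV = 158 - 120
SV = 38 mL


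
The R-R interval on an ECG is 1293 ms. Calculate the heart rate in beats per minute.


HR = 60 / RR_interval(s)
RR = 1293 ms = 1.293 s
HR = 60 / 1.293 = 46.4 bpm


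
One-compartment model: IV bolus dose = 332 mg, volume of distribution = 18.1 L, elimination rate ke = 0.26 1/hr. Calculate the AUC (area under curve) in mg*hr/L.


C0 = Dose/Vd = 332/18.1 = 18.3425 mg/L
AUC = C0/ke = 18.3425/0.26
AUC = 70.55 mg*hr/L


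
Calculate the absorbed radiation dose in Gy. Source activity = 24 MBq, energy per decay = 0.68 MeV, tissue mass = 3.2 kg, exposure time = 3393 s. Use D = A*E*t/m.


A = 24 MBq = 2.4000e+07 Bq
E = 0.68 MeV = 1.08936e-13 J
D = A*E*t/m = 2.4000e+07*1.08936e-13*3393/3.2
D = 0.002772 Gy


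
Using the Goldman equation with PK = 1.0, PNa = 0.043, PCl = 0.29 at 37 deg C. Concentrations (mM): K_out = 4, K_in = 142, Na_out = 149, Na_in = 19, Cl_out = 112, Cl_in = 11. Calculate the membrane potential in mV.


Vm = (RT/F)*ln((PK*Ko + PNa*Nao + PCl*Cli)/(PK*Ki + PNa*Nai + PCl*Clo))
Numer = 13.597, Denom = 175.297
Vm = -68.33 mV


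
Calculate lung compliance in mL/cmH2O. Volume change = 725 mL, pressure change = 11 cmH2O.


C = dV / dP
C = 725 / 11
C = 65.91 mL/cmH2O


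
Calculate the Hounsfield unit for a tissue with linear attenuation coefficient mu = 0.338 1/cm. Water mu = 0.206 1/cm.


HU = ((mu_tissue - mu_water) / mu_water) * 1000
HU = ((0.338 - 0.206) / 0.206) * 1000
HU = 640.8


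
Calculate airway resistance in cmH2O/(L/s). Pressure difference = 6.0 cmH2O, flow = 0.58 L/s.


R = dP / flow
R = 6.0 / 0.58
R = 10.34 cmH2O/(L/s)


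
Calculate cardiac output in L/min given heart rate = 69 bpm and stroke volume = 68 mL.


CO = HR * SV
CO = 69 * 68 / 1000
CO = 4.692 L/min


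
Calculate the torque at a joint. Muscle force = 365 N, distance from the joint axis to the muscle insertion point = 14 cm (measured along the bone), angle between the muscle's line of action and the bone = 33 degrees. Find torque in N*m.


Torque = F * d * sin(theta)   (moment arm = d*sin(theta))
d = 14 cm = 0.14 m
Torque = 365 * 0.14 * sin(33)
Torque = 27.83 N*m


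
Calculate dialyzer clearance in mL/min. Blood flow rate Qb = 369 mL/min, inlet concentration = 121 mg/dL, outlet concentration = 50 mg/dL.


K = Qb * (Cb_in - Cb_out) / Cb_in
K = 369 * (121 - 50) / 121
K = 216.5 mL/min


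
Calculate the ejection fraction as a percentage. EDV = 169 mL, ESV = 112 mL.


SV = EDV - ESV = 169 - 112 = 57 mL
EF = SV/EDV * 100 = 57/169 * 100
EF = 33.73%


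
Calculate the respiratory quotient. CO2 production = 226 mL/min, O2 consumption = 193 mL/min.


RQ = VCO2 / VO2
RQ = 226 / 193
RQ = 1.171


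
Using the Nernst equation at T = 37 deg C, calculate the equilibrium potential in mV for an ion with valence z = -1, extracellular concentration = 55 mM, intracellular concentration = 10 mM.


E = (RT/(zF)) * ln(C_out/C_in)
T = 37 + 273.15 = 310.15 K
E = (8.314 * 310.15 / (-1 * 96485)) * ln(55/10)
E = -45.56 mV


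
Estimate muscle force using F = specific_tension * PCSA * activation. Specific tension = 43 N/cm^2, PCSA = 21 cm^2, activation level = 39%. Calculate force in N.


F = sigma * PCSA * activation
F = 43 * 21 * 0.39
F = 352.2 N


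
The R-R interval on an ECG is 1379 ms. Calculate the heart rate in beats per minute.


HR = 60 / RR_interval(s)
RR = 1379 ms = 1.379 s
HR = 60 / 1.379 = 43.51 bpm


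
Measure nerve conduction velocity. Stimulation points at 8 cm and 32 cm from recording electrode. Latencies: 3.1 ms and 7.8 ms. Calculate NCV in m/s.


Distance = (32 - 8) / 100 = 0.24 m
dt = (7.8 - 3.1) / 1000 = 0.0047 s
NCV = dist / dt = 51.06 m/s


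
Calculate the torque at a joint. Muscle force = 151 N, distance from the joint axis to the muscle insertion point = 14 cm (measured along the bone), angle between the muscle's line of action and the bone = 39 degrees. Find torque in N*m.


Torque = F * d * sin(theta)   (moment arm = d*sin(theta))
d = 14 cm = 0.14 m
Torque = 151 * 0.14 * sin(39)
Torque = 13.3 N*m


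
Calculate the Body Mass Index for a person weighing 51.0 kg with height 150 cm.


BMI = weight / height^2
height = 150 cm = 1.5 m
BMI = 51.0 / 1.5^2
BMI = 22.67 kg/m^2


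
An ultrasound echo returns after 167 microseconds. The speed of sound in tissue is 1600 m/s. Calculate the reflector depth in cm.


depth = c * t / 2
t = 167 us = 1.6700e-04 s
depth = 1600 * 1.6700e-04 / 2
depth = 0.1336 m = 13.36 cm


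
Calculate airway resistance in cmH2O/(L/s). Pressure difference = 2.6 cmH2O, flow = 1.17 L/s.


R = dP / flow
R = 2.6 / 1.17
R = 2.222 cmH2O/(L/s)


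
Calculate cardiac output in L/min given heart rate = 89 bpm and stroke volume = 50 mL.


CO = HR * SV
CO = 89 * 50 / 1000
CO = 4.45 L/min


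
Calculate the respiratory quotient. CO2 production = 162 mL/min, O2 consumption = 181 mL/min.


RQ = VCO2 / VO2
RQ = 162 / 181
RQ = 0.895


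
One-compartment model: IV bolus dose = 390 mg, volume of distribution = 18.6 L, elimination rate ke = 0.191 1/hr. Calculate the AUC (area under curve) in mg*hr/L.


C0 = Dose/Vd = 390/18.6 = 20.9677 mg/L
AUC = C0/ke = 20.9677/0.191
AUC = 109.8 mg*hr/L


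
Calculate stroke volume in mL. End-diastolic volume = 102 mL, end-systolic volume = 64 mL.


SV = EDV - ESV
SV = 102 - 64
SV = 38 mL


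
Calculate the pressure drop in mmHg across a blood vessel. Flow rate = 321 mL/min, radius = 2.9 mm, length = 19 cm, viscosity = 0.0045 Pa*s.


dP = 8*mu*L*Q / (pi*r^4)
Q = 321 mL/min = 5.35e-06 m^3/s
dP = 164.69 Pa = 164.69 / 133.322 mmHg = 1.235 mmHg


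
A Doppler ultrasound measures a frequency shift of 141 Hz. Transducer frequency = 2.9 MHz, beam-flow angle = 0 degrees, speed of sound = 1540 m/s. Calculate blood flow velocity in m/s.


v = fd * c / (2 * f0 * cos(theta))
v = 141 * 1540 / (2 * 2.9000e+06 * cos(0))
v = 0.03744 m/s


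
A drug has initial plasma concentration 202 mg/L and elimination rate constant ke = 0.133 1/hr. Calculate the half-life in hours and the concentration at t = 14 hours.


t_half = ln(2) / ke = 0.693147 / 0.133 = 5.212 hr
C(t) = C0 * exp(-ke*t) = 202 * exp(-0.133*14)
C(14) = 31.38 mg/L


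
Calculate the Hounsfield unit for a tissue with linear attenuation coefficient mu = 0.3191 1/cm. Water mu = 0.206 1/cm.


HU = ((mu_tissue - mu_water) / mu_water) * 1000
HU = ((0.3191 - 0.206) / 0.206) * 1000
HU = 549


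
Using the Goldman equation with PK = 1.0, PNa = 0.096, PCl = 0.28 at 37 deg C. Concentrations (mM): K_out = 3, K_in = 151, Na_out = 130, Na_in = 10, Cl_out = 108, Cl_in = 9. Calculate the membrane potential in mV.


Vm = (RT/F)*ln((PK*Ko + PNa*Nao + PCl*Cli)/(PK*Ki + PNa*Nai + PCl*Clo))
Numer = 18, Denom = 182.2
Vm = -61.86 mV


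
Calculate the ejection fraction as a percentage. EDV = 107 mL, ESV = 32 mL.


SV = EDV - ESV = 107 - 32 = 75 mL
EF = SV/EDV * 100 = 75/107 * 100
EF = 70.09%


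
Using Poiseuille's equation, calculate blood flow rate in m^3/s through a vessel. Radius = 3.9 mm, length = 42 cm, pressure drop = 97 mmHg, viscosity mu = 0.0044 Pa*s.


Q = pi*r^4*dP / (8*mu*L)
r = 0.0039 m, L = 0.42 m
dP = 97 mmHg = 12932.234 Pa
Q = 6.3576e-04 m^3/s


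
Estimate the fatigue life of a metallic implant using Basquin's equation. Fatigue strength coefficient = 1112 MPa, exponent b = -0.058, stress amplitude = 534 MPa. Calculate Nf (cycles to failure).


sigma_a = sigma_f' * (2Nf)^b
2Nf = (sigma_a/sigma_f')^(1/b)
2Nf = (534/1112)^(1/-0.058)
2Nf = 310795.45
Nf = 1.554e+05


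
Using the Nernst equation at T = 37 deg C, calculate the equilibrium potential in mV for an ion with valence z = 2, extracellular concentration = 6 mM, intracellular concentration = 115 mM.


E = (RT/(zF)) * ln(C_out/C_in)
T = 37 + 273.15 = 310.15 K
E = (8.314 * 310.15 / (2 * 96485)) * ln(6/115)
E = -39.46 mV


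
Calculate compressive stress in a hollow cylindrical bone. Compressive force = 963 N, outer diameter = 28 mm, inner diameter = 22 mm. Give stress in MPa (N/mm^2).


A = pi*(r_o^2 - r_i^2)
r_o = 14 mm, r_i = 11 mm
A = 235.619 mm^2
sigma = F/A = 963 / 235.619
sigma = 4.087 MPa


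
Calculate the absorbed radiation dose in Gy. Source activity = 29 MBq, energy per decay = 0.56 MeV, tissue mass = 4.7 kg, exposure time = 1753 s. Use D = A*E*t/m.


A = 29 MBq = 2.9000e+07 Bq
E = 0.56 MeV = 8.9712e-14 J
D = A*E*t/m = 2.9000e+07*8.9712e-14*1753/4.7
D = 9.7036e-04 Gy


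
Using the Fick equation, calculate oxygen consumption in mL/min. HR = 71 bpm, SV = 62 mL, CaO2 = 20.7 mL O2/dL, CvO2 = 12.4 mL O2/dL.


CO = HR*SV = 71*62/1000 = 4.402 L/min
a-v O2 diff = 20.7 - 12.4 = 8.3 mL/dL
VO2 = CO * (CaO2-CvO2) * 10 dL/L
VO2 = 4.402 * 8.3 * 10
VO2 = 365.4 mL/min


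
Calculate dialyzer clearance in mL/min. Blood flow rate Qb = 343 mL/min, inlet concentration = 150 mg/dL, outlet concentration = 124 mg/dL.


K = Qb * (Cb_in - Cb_out) / Cb_in
K = 343 * (150 - 124) / 150
K = 59.45 mL/min


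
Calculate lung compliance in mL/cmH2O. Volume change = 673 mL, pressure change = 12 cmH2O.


C = dV / dP
C = 673 / 12
C = 56.08 mL/cmH2O


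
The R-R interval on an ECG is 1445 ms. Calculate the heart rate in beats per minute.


HR = 60 / RR_interval(s)
RR = 1445 ms = 1.445 s
HR = 60 / 1.445 = 41.52 bpm


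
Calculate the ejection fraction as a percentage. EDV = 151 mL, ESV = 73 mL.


SV = EDV - ESV = 151 - 73 = 78 mL
EF = SV/EDV * 100 = 78/151 * 100
EF = 51.66%


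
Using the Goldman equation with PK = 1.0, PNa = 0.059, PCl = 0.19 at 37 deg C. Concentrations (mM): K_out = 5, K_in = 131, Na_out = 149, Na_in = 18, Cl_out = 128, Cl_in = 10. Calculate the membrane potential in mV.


Vm = (RT/F)*ln((PK*Ko + PNa*Nao + PCl*Cli)/(PK*Ki + PNa*Nai + PCl*Clo))
Numer = 15.691, Denom = 156.382
Vm = -61.45 mV


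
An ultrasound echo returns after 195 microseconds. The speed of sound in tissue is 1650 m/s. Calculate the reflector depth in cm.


depth = c * t / 2
t = 195 us = 1.9500e-04 s
depth = 1650 * 1.9500e-04 / 2
depth = 0.160875 m = 16.0875 cm


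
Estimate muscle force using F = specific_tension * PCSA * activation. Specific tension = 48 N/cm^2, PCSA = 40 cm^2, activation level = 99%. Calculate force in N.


F = sigma * PCSA * activation
F = 48 * 40 * 0.99
F = 1901 N


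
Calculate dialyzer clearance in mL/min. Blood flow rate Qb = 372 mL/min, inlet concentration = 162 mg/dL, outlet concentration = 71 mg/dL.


K = Qb * (Cb_in - Cb_out) / Cb_in
K = 372 * (162 - 71) / 162
K = 209 mL/min


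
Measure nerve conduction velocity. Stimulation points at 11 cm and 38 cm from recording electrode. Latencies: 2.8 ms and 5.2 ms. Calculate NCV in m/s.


Distance = (38 - 11) / 100 = 0.27 m
dt = (5.2 - 2.8) / 1000 = 0.0024 s
NCV = dist / dt = 112.5 m/s


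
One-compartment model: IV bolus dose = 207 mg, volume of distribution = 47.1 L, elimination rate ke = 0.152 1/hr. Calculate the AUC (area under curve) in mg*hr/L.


C0 = Dose/Vd = 207/47.1 = 4.3949 mg/L
AUC = C0/ke = 4.3949/0.152
AUC = 28.91 mg*hr/L


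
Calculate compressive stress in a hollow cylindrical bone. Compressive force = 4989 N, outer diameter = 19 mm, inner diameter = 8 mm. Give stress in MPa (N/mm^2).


A = pi*(r_o^2 - r_i^2)
r_o = 9.5 mm, r_i = 4 mm
A = 233.263 mm^2
sigma = F/A = 4989 / 233.263
sigma = 21.39 MPa


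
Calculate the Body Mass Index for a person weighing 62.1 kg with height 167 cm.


BMI = weight / height^2
height = 167 cm = 1.67 m
BMI = 62.1 / 1.67^2
BMI = 22.27 kg/m^2


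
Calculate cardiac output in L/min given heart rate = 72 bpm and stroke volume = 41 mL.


CO = HR * SV
CO = 72 * 41 / 1000
CO = 2.952 L/min


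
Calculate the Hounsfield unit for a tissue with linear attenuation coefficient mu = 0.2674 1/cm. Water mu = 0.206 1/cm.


HU = ((mu_tissue - mu_water) / mu_water) * 1000
HU = ((0.2674 - 0.206) / 0.206) * 1000
HU = 298.1


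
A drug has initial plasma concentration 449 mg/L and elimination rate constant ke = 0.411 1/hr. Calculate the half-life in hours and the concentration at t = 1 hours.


t_half = ln(2) / ke = 0.693147 / 0.411 = 1.686 hr
C(t) = C0 * exp(-ke*t) = 449 * exp(-0.411*1)
C(1) = 297.7 mg/L


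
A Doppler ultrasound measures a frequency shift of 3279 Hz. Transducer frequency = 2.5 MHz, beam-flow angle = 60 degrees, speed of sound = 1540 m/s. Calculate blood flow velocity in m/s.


v = fd * c / (2 * f0 * cos(theta))
v = 3279 * 1540 / (2 * 2.5000e+06 * cos(60))
v = 2.02 m/s


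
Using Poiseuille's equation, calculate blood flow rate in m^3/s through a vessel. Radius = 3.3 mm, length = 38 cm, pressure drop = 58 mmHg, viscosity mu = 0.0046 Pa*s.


Q = pi*r^4*dP / (8*mu*L)
r = 0.0033 m, L = 0.38 m
dP = 58 mmHg = 7732.676 Pa
Q = 2.0602e-04 m^3/s


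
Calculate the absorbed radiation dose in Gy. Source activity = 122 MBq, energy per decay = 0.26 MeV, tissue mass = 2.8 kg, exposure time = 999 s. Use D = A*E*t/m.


A = 122 MBq = 1.2200e+08 Bq
E = 0.26 MeV = 4.1652e-14 J
D = A*E*t/m = 1.2200e+08*4.1652e-14*999/2.8
D = 0.001813 Gy


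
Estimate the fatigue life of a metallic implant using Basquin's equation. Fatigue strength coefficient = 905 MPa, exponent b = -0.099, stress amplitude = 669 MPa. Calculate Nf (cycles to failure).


sigma_a = sigma_f' * (2Nf)^b
2Nf = (sigma_a/sigma_f')^(1/b)
2Nf = (669/905)^(1/-0.099)
2Nf = 21.158234
Nf = 10.58


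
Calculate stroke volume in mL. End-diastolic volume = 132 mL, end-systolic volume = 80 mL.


SV = EDV - ESV
SV = 132 - 80
SV = 52 mL


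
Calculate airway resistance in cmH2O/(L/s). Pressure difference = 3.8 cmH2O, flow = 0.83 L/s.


R = dP / flow
R = 3.8 / 0.83
R = 4.578 cmH2O/(L/s)


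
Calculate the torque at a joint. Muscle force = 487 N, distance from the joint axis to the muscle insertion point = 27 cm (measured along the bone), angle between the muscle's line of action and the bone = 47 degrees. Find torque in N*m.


Torque = F * d * sin(theta)   (moment arm = d*sin(theta))
d = 27 cm = 0.27 m
Torque = 487 * 0.27 * sin(47)
Torque = 96.17 N*m


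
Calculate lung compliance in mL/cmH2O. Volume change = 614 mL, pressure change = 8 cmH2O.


C = dV / dP
C = 614 / 8
C = 76.75 mL/cmH2O


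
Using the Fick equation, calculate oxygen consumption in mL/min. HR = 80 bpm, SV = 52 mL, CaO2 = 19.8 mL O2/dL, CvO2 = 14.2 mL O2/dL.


CO = HR*SV = 80*52/1000 = 4.16 L/min
a-v O2 diff = 19.8 - 14.2 = 5.6 mL/dL
VO2 = CO * (CaO2-CvO2) * 10 dL/L
VO2 = 4.16 * 5.6 * 10
VO2 = 233 mL/min


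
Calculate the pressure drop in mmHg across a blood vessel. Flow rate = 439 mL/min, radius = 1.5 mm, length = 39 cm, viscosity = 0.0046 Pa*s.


dP = 8*mu*L*Q / (pi*r^4)
Q = 439 mL/min = 7.31667e-06 m^3/s
dP = 6602.54 Pa = 6602.54 / 133.322 mmHg = 49.52 mmHg


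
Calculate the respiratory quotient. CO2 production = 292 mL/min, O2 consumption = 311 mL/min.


RQ = VCO2 / VO2
RQ = 292 / 311
RQ = 0.9389


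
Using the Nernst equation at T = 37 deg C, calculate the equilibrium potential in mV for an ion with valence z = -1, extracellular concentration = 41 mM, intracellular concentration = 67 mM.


E = (RT/(zF)) * ln(C_out/C_in)
T = 37 + 273.15 = 310.15 K
E = (8.314 * 310.15 / (-1 * 96485)) * ln(41/67)
E = 13.13 mV


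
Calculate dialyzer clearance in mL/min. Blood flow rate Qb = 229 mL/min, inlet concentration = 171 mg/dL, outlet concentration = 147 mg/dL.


K = Qb * (Cb_in - Cb_out) / Cb_in
K = 229 * (171 - 147) / 171
K = 32.14 mL/min


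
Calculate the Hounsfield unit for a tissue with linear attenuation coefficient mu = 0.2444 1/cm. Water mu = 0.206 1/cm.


HU = ((mu_tissue - mu_water) / mu_water) * 1000
HU = ((0.2444 - 0.206) / 0.206) * 1000
HU = 186.4


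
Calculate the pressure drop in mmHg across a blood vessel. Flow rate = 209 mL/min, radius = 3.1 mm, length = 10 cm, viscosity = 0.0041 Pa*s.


dP = 8*mu*L*Q / (pi*r^4)
Q = 209 mL/min = 3.48333e-06 m^3/s
dP = 39.3796 Pa = 39.3796 / 133.322 mmHg = 0.2954 mmHg


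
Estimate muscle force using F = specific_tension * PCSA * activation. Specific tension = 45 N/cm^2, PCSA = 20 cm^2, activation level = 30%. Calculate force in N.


F = sigma * PCSA * activation
F = 45 * 20 * 0.3
F = 270 N


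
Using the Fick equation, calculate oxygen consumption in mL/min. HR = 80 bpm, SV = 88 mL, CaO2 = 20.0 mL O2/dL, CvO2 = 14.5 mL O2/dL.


CO = HR*SV = 80*88/1000 = 7.04 L/min
a-v O2 diff = 20.0 - 14.5 = 5.5 mL/dL
VO2 = CO * (CaO2-CvO2) * 10 dL/L
VO2 = 7.04 * 5.5 * 10
VO2 = 387.2 mL/min


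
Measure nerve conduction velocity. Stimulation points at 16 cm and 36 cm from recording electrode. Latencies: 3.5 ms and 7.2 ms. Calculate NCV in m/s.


Distance = (36 - 16) / 100 = 0.2 m
dt = (7.2 - 3.5) / 1000 = 0.0037 s
NCV = dist / dt = 54.05 m/s


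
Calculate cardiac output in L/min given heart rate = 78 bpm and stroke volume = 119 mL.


CO = HR * SV
CO = 78 * 119 / 1000
CO = 9.282 L/min


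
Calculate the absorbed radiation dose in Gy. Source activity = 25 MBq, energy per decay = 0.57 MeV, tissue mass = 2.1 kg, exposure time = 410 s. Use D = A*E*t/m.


A = 25 MBq = 2.5000e+07 Bq
E = 0.57 MeV = 9.1314e-14 J
D = A*E*t/m = 2.5000e+07*9.1314e-14*410/2.1
D = 4.4570e-04 Gy


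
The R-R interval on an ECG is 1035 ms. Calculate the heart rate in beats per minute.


HR = 60 / RR_interval(s)
RR = 1035 ms = 1.035 s
HR = 60 / 1.035 = 57.97 bpm


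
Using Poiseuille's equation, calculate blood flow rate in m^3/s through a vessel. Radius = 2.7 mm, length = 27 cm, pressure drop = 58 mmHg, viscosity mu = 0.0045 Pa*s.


Q = pi*r^4*dP / (8*mu*L)
r = 0.0027 m, L = 0.27 m
dP = 58 mmHg = 7732.676 Pa
Q = 1.3282e-04 m^3/s


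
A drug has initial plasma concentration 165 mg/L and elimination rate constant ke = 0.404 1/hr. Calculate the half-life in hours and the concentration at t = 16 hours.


t_half = ln(2) / ke = 0.693147 / 0.404 = 1.716 hr
C(t) = C0 * exp(-ke*t) = 165 * exp(-0.404*16)
C(16) = 0.2572 mg/L


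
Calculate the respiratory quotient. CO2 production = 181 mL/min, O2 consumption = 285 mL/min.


RQ = VCO2 / VO2
RQ = 181 / 285
RQ = 0.6351


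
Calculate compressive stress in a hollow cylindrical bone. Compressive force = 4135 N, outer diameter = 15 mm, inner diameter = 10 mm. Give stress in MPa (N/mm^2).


A = pi*(r_o^2 - r_i^2)
r_o = 7.5 mm, r_i = 5 mm
A = 98.1748 mm^2
sigma = F/A = 4135 / 98.1748
sigma = 42.12 MPa


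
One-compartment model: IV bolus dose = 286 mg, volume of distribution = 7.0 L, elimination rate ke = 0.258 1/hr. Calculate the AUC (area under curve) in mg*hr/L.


C0 = Dose/Vd = 286/7.0 = 40.8571 mg/L
AUC = C0/ke = 40.8571/0.258
AUC = 158.4 mg*hr/L


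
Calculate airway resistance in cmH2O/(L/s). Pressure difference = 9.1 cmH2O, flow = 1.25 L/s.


R = dP / flow
R = 9.1 / 1.25
R = 7.28 cmH2O/(L/s)


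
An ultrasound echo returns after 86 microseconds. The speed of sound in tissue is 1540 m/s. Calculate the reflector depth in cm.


depth = c * t / 2
t = 86 us = 8.6000e-05 s
depth = 1540 * 8.6000e-05 / 2
depth = 0.06622 m = 6.622 cm


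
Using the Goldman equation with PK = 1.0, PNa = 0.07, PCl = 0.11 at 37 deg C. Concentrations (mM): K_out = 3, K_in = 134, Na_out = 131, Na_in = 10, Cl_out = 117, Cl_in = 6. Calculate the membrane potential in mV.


Vm = (RT/F)*ln((PK*Ko + PNa*Nao + PCl*Cli)/(PK*Ki + PNa*Nai + PCl*Clo))
Numer = 12.83, Denom = 147.57
Vm = -65.28 mV


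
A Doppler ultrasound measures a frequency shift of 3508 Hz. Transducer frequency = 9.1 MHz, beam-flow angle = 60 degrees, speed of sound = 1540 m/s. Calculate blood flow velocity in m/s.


v = fd * c / (2 * f0 * cos(theta))
v = 3508 * 1540 / (2 * 9.1000e+06 * cos(60))
v = 0.5937 m/s


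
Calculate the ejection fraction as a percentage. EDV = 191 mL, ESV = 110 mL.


SV = EDV - ESV = 191 - 110 = 81 mL
EF = SV/EDV * 100 = 81/191 * 100
EF = 42.41%


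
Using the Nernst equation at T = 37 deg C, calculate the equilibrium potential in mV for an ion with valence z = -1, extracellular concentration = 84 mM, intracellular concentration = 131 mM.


E = (RT/(zF)) * ln(C_out/C_in)
T = 37 + 273.15 = 310.15 K
E = (8.314 * 310.15 / (-1 * 96485)) * ln(84/131)
E = 11.88 mV


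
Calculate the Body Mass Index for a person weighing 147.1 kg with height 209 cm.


BMI = weight / height^2
height = 209 cm = 2.09 m
BMI = 147.1 / 2.09^2
BMI = 33.68 kg/m^2


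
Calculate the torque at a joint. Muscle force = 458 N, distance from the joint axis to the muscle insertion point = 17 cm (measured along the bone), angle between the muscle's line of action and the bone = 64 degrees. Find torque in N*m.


Torque = F * d * sin(theta)   (moment arm = d*sin(theta))
d = 17 cm = 0.17 m
Torque = 458 * 0.17 * sin(64)
Torque = 69.98 N*m


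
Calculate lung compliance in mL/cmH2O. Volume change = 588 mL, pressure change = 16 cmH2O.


C = dV / dP
C = 588 / 16
C = 36.75 mL/cmH2O


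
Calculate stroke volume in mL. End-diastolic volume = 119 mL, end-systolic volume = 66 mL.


SV = EDV - ESV
SV = 119 - 66
SV = 53 mL


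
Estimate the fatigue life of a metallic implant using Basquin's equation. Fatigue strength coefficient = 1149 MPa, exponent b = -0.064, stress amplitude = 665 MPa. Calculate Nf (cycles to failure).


sigma_a = sigma_f' * (2Nf)^b
2Nf = (sigma_a/sigma_f')^(1/b)
2Nf = (665/1149)^(1/-0.064)
2Nf = 5139.3979
Nf = 2570


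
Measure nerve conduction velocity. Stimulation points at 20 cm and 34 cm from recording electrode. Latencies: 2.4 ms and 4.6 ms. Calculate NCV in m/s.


Distance = (34 - 20) / 100 = 0.14 m
dt = (4.6 - 2.4) / 1000 = 0.0022 s
NCV = dist / dt = 63.64 m/s


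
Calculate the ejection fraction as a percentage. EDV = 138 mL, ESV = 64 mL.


SV = EDV - ESV = 138 - 64 = 74 mL
EF = SV/EDV * 100 = 74/138 * 100
EF = 53.62%


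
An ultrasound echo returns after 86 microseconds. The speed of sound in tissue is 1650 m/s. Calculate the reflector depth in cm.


depth = c * t / 2
t = 86 us = 8.6000e-05 s
depth = 1650 * 8.6000e-05 / 2
depth = 0.07095 m = 7.095 cm


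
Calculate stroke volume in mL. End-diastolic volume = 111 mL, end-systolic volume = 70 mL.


SV = EDV - ESV
SV = 111 - 70
SV = 41 mL


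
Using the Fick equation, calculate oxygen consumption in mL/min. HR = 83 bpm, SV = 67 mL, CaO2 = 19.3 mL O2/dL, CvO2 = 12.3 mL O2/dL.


CO = HR*SV = 83*67/1000 = 5.561 L/min
a-v O2 diff = 19.3 - 12.3 = 7 mL/dL
VO2 = CO * (CaO2-CvO2) * 10 dL/L
VO2 = 5.561 * 7 * 10
VO2 = 389.3 mL/min


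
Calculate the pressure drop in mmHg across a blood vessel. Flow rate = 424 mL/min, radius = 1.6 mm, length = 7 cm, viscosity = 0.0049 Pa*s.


dP = 8*mu*L*Q / (pi*r^4)
Q = 424 mL/min = 7.06667e-06 m^3/s
dP = 941.823 Pa = 941.823 / 133.322 mmHg = 7.064 mmHg


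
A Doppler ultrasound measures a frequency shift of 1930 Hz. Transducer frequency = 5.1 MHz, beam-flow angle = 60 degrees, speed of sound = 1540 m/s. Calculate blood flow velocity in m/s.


v = fd * c / (2 * f0 * cos(theta))
v = 1930 * 1540 / (2 * 5.1000e+06 * cos(60))
v = 0.5828 m/s


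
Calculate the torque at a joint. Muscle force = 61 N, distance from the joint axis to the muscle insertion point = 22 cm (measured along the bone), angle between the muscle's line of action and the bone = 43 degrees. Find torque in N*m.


Torque = F * d * sin(theta)   (moment arm = d*sin(theta))
d = 22 cm = 0.22 m
Torque = 61 * 0.22 * sin(43)
Torque = 9.152 N*m


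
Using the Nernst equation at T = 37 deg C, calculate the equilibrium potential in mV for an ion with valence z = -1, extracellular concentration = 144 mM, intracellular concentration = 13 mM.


E = (RT/(zF)) * ln(C_out/C_in)
T = 37 + 273.15 = 310.15 K
E = (8.314 * 310.15 / (-1 * 96485)) * ln(144/13)
E = -64.27 mV


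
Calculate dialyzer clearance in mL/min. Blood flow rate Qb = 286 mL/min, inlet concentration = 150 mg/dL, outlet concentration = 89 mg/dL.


K = Qb * (Cb_in - Cb_out) / Cb_in
K = 286 * (150 - 89) / 150
K = 116.3 mL/min


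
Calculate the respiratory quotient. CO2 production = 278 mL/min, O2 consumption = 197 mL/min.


RQ = VCO2 / VO2
RQ = 278 / 197
RQ = 1.411


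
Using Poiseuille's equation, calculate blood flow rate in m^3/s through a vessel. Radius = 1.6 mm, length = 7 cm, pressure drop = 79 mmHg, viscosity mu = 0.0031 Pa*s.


Q = pi*r^4*dP / (8*mu*L)
r = 0.0016 m, L = 0.07 m
dP = 79 mmHg = 10532.438 Pa
Q = 1.2491e-04 m^3/s


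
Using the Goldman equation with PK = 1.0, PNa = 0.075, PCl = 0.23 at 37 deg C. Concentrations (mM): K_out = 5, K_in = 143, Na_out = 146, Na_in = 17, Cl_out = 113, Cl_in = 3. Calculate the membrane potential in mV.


Vm = (RT/F)*ln((PK*Ko + PNa*Nao + PCl*Cli)/(PK*Ki + PNa*Nai + PCl*Clo))
Numer = 16.64, Denom = 170.265
Vm = -62.15 mV


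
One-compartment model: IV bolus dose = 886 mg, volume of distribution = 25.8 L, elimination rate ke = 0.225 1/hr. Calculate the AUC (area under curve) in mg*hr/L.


C0 = Dose/Vd = 886/25.8 = 34.3411 mg/L
AUC = C0/ke = 34.3411/0.225
AUC = 152.6 mg*hr/L


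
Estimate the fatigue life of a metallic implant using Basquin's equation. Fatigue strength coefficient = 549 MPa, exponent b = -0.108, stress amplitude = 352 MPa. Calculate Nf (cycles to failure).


sigma_a = sigma_f' * (2Nf)^b
2Nf = (sigma_a/sigma_f')^(1/b)
2Nf = (352/549)^(1/-0.108)
2Nf = 61.279027
Nf = 30.64


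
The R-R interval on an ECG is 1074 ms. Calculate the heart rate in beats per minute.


HR = 60 / RR_interval(s)
RR = 1074 ms = 1.074 s
HR = 60 / 1.074 = 55.87 bpm


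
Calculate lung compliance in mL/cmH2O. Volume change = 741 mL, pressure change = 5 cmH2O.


C = dV / dP
C = 741 / 5
C = 148.2 mL/cmH2O


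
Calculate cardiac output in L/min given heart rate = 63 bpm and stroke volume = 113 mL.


CO = HR * SV
CO = 63 * 113 / 1000
CO = 7.119 L/min


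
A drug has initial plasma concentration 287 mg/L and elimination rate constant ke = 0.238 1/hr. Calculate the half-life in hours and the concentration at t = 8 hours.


t_half = ln(2) / ke = 0.693147 / 0.238 = 2.912 hr
C(t) = C0 * exp(-ke*t) = 287 * exp(-0.238*8)
C(8) = 42.75 mg/L


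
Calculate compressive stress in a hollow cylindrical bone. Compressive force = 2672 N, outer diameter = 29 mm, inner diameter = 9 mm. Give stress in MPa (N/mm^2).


A = pi*(r_o^2 - r_i^2)
r_o = 14.5 mm, r_i = 4.5 mm
A = 596.903 mm^2
sigma = F/A = 2672 / 596.903
sigma = 4.476 MPa


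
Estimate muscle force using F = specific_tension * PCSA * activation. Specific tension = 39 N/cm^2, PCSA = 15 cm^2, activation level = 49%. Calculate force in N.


F = sigma * PCSA * activation
F = 39 * 15 * 0.49
F = 286.6 N


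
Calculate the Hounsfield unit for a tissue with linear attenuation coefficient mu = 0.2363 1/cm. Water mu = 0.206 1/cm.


HU = ((mu_tissue - mu_water) / mu_water) * 1000
HU = ((0.2363 - 0.206) / 0.206) * 1000
HU = 147.1


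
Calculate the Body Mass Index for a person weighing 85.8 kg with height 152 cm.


BMI = weight / height^2
height = 152 cm = 1.52 m
BMI = 85.8 / 1.52^2
BMI = 37.14 kg/m^2


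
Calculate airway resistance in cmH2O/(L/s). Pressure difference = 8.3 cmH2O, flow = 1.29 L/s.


R = dP / flow
R = 8.3 / 1.29
R = 6.434 cmH2O/(L/s)


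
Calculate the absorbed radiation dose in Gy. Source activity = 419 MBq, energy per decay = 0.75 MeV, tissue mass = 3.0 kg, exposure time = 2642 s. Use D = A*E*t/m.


A = 419 MBq = 4.1900e+08 Bq
E = 0.75 MeV = 1.2015e-13 J
D = A*E*t/m = 4.1900e+08*1.2015e-13*2642/3.0
D = 0.04434 Gy


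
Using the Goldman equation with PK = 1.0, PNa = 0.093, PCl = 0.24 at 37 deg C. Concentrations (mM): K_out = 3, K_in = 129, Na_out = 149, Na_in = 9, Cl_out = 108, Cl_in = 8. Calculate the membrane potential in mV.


Vm = (RT/F)*ln((PK*Ko + PNa*Nao + PCl*Cli)/(PK*Ki + PNa*Nai + PCl*Clo))
Numer = 18.777, Denom = 155.757
Vm = -56.54 mV


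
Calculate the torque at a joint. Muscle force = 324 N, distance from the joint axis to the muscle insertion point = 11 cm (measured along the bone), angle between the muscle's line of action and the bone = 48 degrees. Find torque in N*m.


Torque = F * d * sin(theta)   (moment arm = d*sin(theta))
d = 11 cm = 0.11 m
Torque = 324 * 0.11 * sin(48)
Torque = 26.49 N*m


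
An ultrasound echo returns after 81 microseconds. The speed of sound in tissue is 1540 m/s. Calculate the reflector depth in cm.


depth = c * t / 2
t = 81 us = 8.1000e-05 s
depth = 1540 * 8.1000e-05 / 2
depth = 0.06237 m = 6.237 cm


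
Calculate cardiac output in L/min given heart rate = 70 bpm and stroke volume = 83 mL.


CO = HR * SV
CO = 70 * 83 / 1000
CO = 5.81 L/min


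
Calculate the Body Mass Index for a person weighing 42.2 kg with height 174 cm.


BMI = weight / height^2
height = 174 cm = 1.74 m
BMI = 42.2 / 1.74^2
BMI = 13.94 kg/m^2


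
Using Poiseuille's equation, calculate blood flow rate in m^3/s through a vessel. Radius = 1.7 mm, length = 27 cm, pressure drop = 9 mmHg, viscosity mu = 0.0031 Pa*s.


Q = pi*r^4*dP / (8*mu*L)
r = 0.0017 m, L = 0.27 m
dP = 9 mmHg = 1199.898 Pa
Q = 4.7019e-06 m^3/s


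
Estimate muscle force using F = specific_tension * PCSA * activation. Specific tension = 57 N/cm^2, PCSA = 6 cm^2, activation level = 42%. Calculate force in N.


F = sigma * PCSA * activation
F = 57 * 6 * 0.42
F = 143.6 N


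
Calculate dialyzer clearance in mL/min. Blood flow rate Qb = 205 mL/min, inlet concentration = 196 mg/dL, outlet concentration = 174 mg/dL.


K = Qb * (Cb_in - Cb_out) / Cb_in
K = 205 * (196 - 174) / 196
K = 23.01 mL/min


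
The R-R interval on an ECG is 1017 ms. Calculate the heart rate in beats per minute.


HR = 60 / RR_interval(s)
RR = 1017 ms = 1.017 s
HR = 60 / 1.017 = 59 bpm


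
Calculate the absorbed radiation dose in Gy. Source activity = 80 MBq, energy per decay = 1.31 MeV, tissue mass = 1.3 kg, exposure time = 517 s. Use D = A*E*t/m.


A = 80 MBq = 8.0000e+07 Bq
E = 1.31 MeV = 2.09862e-13 J
D = A*E*t/m = 8.0000e+07*2.09862e-13*517/1.3
D = 0.006677 Gy


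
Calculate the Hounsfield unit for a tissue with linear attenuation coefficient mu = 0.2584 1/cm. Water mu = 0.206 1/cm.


HU = ((mu_tissue - mu_water) / mu_water) * 1000
HU = ((0.2584 - 0.206) / 0.206) * 1000
HU = 254.4


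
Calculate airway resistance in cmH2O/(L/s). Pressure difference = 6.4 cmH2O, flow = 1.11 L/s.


R = dP / flow
R = 6.4 / 1.11
R = 5.766 cmH2O/(L/s)


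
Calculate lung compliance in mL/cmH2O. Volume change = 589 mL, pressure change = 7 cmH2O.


C = dV / dP
C = 589 / 7
C = 84.14 mL/cmH2O


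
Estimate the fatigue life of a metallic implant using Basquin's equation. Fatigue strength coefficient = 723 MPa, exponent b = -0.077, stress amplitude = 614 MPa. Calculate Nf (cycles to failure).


sigma_a = sigma_f' * (2Nf)^b
2Nf = (sigma_a/sigma_f')^(1/b)
2Nf = (614/723)^(1/-0.077)
2Nf = 8.3500169
Nf = 4.175


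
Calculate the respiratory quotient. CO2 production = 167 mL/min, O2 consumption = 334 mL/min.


RQ = VCO2 / VO2
RQ = 167 / 334
RQ = 0.5


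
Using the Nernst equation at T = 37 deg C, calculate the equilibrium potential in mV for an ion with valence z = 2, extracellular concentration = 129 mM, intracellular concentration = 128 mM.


E = (RT/(zF)) * ln(C_out/C_in)
T = 37 + 273.15 = 310.15 K
E = (8.314 * 310.15 / (2 * 96485)) * ln(129/128)
E = 0.104 mV


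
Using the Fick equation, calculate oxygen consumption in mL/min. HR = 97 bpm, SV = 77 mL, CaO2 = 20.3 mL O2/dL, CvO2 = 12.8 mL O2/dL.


CO = HR*SV = 97*77/1000 = 7.469 L/min
a-v O2 diff = 20.3 - 12.8 = 7.5 mL/dL
VO2 = CO * (CaO2-CvO2) * 10 dL/L
VO2 = 7.469 * 7.5 * 10
VO2 = 560.2 mL/min


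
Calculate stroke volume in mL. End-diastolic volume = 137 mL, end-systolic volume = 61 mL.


SV = EDV - ESV
SV = 137 - 61
SV = 76 mL
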